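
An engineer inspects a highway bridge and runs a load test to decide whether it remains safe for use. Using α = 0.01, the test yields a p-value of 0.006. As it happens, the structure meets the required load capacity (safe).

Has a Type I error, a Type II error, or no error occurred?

The conventional null hypothesis is that the structure meets the required load capacity (safe).
Since p = 0.006 < α = 0.01, H₀ is rejected.
H₀ is true (actually the structure meets the required load capacity (safe)).
Rejecting a true H₀ is a Type I error.

Type I error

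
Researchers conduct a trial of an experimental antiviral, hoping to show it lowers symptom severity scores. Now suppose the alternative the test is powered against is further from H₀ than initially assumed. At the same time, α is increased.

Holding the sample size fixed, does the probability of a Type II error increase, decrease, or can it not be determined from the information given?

A bigger departure from H₀ is easier for the test to detect, so it fails to reject less often. With a larger α the critical value moves toward the center, so more of the Ha sampling distribution lies in the rejection region. Both changes push β in the same direction.

It decreases.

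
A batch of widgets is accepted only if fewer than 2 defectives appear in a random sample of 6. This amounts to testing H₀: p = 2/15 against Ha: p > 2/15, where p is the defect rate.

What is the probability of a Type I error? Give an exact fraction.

84332/455625

Under H₀, X ~ Binomial(6, 2/15); the Type I error rate is P(X ≥ 2).
Via the complement, α = 1 − Σ_{j=0}^{1} C(6,j)(2/15)^j(13/15)^{6-j} = 84332/455625.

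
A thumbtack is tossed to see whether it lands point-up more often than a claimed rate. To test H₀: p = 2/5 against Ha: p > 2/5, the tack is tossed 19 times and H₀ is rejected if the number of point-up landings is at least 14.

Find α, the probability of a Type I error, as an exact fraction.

α = P(reject H₀ | H₀ true) = P(X ≥ 14 | p = 2/5), with X ~ Binomial(19, 2/5).
Summing C(19,j)(2/5)^j(3/5)^{19−j} for j = 14,…,19 gives 58514210816/19073486328125.

58514210816/19073486328125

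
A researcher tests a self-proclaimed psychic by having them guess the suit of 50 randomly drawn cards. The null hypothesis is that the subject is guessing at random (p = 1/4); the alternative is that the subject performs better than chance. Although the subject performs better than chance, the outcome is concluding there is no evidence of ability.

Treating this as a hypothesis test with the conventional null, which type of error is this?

Type II error

'Concluding there is no evidence of ability' corresponds to failing to reject H₀.
H₀ was not rejected but H₀ is false — a Type II error (false negative).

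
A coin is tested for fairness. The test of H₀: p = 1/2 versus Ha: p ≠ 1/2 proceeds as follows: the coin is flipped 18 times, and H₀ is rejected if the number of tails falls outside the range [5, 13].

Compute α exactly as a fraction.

253/8192

α = P(S ≤ 4 or S ≥ 14 | p = 1/2), S ~ Binomial(18, 1/2).
By symmetry, α = 2·P(S ≤ 4) = 2·(1 + 18 + 153 + 816 + 3060)/262144 = 8096/262144 = 253/8192.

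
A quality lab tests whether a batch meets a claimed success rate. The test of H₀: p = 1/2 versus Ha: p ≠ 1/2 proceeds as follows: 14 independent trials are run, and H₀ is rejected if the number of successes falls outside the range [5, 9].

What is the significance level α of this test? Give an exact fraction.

α = P(X ≤ 4 or X ≥ 10 | p = 1/2), X ~ Binomial(14, 1/2).
Each tail has probability (1 + 14 + 91 + 364 + 1001)/16384; doubling gives α = 2942/16384 = 1471/8192.

1471/8192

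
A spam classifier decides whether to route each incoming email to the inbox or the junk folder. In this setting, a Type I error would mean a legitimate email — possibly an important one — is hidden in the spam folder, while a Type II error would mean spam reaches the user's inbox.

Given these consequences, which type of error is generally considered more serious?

Type I error

The Type I consequence (a legitimate email — possibly an important one — is hidden in the spam folder) is more severe than the Type II consequence (spam reaches the user's inbox).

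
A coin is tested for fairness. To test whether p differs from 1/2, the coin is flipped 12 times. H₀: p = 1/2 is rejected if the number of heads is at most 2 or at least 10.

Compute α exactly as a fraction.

79/2048

Under H₀, X ~ Binomial(12, 1/2); α is the probability of landing in either tail, P(X ≤ 2) + P(X ≥ 10).
By symmetry, α = 2·P(X ≤ 2) = 2·(1 + 12 + 66)/4096 = 158/4096 = 79/2048.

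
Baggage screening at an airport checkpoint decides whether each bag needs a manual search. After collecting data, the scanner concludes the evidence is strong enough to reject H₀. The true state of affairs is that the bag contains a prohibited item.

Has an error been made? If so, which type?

Neither — the decision is correct.

The conventional null hypothesis here is that the bag contains no prohibited items.
The test rejected a false H₀ — the decision matches the true state.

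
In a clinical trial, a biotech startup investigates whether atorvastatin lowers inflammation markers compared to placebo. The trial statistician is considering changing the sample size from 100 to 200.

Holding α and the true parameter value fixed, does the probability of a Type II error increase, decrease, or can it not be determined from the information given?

It decreases.

A larger sample reduces the standard error, pulling the sampling distribution under Ha further from the non-rejection region.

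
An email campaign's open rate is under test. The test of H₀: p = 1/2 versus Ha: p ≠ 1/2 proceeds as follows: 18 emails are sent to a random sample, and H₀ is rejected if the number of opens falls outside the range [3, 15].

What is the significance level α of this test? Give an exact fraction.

43/32768

The significance level is the null-hypothesis probability of the rejection region {≤2} ∪ {≥16}.
Each tail has probability (1 + 18 + 153)/262144; doubling gives α = 344/262144 = 43/32768.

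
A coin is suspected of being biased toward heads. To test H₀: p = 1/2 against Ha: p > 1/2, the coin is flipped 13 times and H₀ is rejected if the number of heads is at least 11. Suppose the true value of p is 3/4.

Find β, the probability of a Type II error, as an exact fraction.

22394171/33554432

β = P(fail to reject H₀ | Ha true) = P(X ≤ 10 | p = 3/4), X ~ Binomial(13, 3/4).
Adding the binomial probabilities P(X=0)+…+P(X=10) at p = 3/4 gives 22394171/33554432.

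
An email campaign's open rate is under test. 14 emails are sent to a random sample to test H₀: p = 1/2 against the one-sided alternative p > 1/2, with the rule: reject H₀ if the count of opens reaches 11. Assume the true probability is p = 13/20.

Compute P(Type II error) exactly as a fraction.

638569946045404807/819200000000000000

Under the alternative p = 13/20, K ~ Binomial(14, 13/20); β is the probability the test does not reject, P(K < 11).
Summing C(14,j)·(13/20)^j·(7/20)^{14-j} for j = 0..10 gives 638569946045404807/819200000000000000.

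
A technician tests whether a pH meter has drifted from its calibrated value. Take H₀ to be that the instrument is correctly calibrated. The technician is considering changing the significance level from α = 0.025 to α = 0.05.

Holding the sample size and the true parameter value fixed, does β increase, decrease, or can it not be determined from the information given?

With a larger α the critical value moves toward the center, so more of the Ha sampling distribution lies in the rejection region.

It decreases.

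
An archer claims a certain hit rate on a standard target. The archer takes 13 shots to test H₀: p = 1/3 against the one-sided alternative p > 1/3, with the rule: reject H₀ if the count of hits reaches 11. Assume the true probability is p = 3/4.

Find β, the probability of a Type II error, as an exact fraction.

22394171/33554432

Under the alternative p = 3/4, K ~ Binomial(13, 3/4); β is the probability the test does not reject, P(K < 11).
Equivalently, β = 1 − P(K ≥ 11) = 22394171/33554432.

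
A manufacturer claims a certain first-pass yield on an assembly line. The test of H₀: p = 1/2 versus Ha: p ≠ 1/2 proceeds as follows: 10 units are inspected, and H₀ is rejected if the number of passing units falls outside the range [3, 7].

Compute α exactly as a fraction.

Under H₀, S ~ Binomial(10, 1/2); α is the probability of landing in either tail, P(S ≤ 2) + P(S ≥ 8).
The two tails are symmetric, so α = 2·(1 + 10 + 45)/2^10 = 112/1024 = 7/64.

7/64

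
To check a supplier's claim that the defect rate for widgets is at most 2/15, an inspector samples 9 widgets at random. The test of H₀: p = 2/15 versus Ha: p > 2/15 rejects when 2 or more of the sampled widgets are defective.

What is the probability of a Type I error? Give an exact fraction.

13155707024/38443359375

α = P(reject H₀ | H₀ true) = P(Y ≥ 2 | p = 2/15), Y ~ Binomial(9, 2/15).
Via the complement, α = 1 − Σ_{j=0}^{1} C(9,j)(2/15)^j(13/15)^{9-j} = 13155707024/38443359375.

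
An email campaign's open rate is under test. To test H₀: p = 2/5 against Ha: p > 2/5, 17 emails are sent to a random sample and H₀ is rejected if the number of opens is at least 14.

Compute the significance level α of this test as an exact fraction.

α = P(reject H₀ | H₀ true) = P(Y ≥ 14 | p = 2/5), with Y ~ Binomial(17, 2/5).
Adding the binomial terms for j = 14 through 17 with p = 2/5 yields 68878336/152587890625.

68878336/152587890625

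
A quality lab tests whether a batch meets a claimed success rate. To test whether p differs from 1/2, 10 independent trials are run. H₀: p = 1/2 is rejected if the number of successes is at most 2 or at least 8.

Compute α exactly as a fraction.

The significance level is the null-hypothesis probability of the rejection region {≤2} ∪ {≥8}.
The two tails are symmetric, so α = 2·(1 + 10 + 45)/2^10 = 112/1024 = 7/64.

7/64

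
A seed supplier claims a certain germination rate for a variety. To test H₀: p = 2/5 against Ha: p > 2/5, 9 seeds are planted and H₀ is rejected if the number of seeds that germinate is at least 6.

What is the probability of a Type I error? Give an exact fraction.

194048/1953125

The Type I error probability is α = P(X ≥ 6) computed under H₀, where X ~ Binomial(9, 2/5).
Adding the binomial terms for j = 6 through 9 with p = 2/5 yields 194048/1953125.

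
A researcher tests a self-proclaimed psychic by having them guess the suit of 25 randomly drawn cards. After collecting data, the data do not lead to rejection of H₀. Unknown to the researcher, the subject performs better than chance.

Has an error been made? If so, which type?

The conventional null hypothesis here is that the subject is guessing at random (p = 1/4).
H₀ was not rejected, but H₀ is actually false.
Failing to reject a false null hypothesis is a Type II error (false negative).

Type II error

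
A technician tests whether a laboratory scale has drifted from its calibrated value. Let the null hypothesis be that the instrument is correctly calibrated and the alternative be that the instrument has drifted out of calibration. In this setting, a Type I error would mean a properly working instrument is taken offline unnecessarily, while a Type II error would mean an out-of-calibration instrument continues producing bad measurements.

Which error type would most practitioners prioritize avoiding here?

The Type II consequence (an out-of-calibration instrument continues producing bad measurements) is more severe than the Type I consequence (a properly working instrument is taken offline unnecessarily).

Type II error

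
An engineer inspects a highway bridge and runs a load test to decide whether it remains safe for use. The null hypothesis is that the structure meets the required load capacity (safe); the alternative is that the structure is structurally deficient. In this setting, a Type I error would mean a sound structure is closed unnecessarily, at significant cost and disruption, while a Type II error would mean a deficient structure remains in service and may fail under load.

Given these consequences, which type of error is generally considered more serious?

Type II error

The Type II consequence (a deficient structure remains in service and may fail under load) is more severe than the Type I consequence (a sound structure is closed unnecessarily, at significant cost and disruption).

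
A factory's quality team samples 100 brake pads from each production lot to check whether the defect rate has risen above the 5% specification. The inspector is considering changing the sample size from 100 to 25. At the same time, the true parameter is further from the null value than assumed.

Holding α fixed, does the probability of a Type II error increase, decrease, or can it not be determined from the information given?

Cannot be determined from the information given.

The first change alone would make β increase; the second alone would make β decrease. Which effect dominates depends on the magnitudes, which are not given.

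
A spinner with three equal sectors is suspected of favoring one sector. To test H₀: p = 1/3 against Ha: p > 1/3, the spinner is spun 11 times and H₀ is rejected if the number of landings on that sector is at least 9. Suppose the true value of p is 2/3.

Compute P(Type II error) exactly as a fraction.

1675/2187

A Type II error is failing to reject when Ha holds: with p = 2/3, β = P(S ≤ 8).
Equivalently, β = 1 − P(S ≥ 9) = 1675/2187.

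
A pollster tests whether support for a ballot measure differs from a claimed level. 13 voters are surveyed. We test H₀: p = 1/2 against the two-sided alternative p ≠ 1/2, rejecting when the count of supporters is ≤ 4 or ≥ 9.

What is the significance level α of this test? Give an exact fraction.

1093/4096

The significance level is the null-hypothesis probability of the rejection region {≤4} ∪ {≥9}.
The two tails are symmetric, so α = 2·(1 + 13 + 78 + 286 + 715)/2^13 = 2186/8192 = 1093/4096.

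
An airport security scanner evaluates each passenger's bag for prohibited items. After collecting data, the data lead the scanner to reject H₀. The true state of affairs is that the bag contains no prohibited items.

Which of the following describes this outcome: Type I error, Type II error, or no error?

The conventional null hypothesis here is that the bag contains no prohibited items.
H₀ was rejected, but H₀ is actually true.
Rejecting a true null hypothesis is a Type I error (false positive).

Type I error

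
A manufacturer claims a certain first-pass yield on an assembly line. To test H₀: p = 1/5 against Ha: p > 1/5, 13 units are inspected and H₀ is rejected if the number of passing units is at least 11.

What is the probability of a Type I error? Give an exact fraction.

Under H₀, X ~ Binomial(13, 1/5), and α = P(X ≥ 11).
Adding the binomial terms for j = 11 through 13 with p = 1/5 yields 1301/1220703125.

1301/1220703125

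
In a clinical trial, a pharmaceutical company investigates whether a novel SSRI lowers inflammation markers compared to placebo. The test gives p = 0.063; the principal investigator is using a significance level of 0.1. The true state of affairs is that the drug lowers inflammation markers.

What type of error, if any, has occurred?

Neither — the decision is correct.

The conventional null hypothesis is that the drug has no effect on inflammation markers.
Since p = 0.063 < α = 0.1, H₀ is rejected.
H₀ is false (actually the drug lowers inflammation markers).
The decision matches the true state — no error.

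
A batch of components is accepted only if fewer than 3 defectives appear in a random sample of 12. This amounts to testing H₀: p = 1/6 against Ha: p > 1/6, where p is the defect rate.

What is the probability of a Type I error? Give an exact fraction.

702172961/2176782336

Under H₀, X ~ Binomial(12, 1/6); the Type I error rate is P(X ≥ 3).
α = 1 − P(X ≤ 2) = 1 − 1474609375/2176782336 = 702172961/2176782336.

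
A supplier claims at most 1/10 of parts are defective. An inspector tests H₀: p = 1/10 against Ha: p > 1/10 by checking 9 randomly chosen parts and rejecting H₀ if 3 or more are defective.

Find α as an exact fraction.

Under H₀, S ~ Binomial(9, 1/10); the Type I error rate is P(S ≥ 3).
Computing the lower-tail complement: 1 − 473513931/500000000 = 26486069/500000000.

26486069/500000000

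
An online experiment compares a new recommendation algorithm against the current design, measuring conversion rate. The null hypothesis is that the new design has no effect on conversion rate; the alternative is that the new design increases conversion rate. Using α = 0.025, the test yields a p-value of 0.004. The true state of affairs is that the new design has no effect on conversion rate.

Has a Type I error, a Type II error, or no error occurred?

Since p = 0.004 < α = 0.025, H₀ is rejected.
H₀ is true (actually the new design has no effect on conversion rate).
Rejecting a true H₀ is a Type I error.

Type I error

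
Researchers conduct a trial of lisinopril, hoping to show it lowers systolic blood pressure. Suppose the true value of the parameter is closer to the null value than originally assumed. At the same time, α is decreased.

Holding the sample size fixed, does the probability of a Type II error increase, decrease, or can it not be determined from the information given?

It increases.

When the true parameter is near the null value, the test has a harder time distinguishing Ha from H₀. Lowering α raises the bar for rejection; under Ha, the test now fails to reject on outcomes it previously would have rejected. Both changes push β in the same direction.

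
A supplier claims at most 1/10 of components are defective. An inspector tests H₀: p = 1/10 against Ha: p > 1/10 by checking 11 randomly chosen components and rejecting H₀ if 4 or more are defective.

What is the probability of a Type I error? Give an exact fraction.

46336903/2500000000

The significance level is the probability, assuming p = 1/10, of seeing 4 or more defectives in 11 draws.
Via the complement, α = 1 − Σ_{j=0}^{3} C(11,j)(1/10)^j(9/10)^{11-j} = 46336903/2500000000.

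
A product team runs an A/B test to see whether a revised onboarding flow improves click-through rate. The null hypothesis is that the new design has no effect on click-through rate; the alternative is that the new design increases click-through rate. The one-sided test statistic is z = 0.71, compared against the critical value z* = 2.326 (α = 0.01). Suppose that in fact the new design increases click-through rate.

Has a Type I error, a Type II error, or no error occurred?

Type II error

Since z = 0.71 ≤ z* = 2.326, H₀ is not rejected.
H₀ is false (actually the new design increases click-through rate).
Failing to reject a false H₀ is a Type II error.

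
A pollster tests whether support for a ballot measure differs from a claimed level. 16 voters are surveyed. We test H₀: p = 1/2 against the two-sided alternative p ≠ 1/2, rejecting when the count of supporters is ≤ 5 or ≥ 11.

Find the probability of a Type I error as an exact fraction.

6885/32768

The significance level is the null-hypothesis probability of the rejection region {≤5} ∪ {≥11}.
Each tail has probability (1 + 16 + 120 + 560 + 1820 + 4368)/65536; doubling gives α = 13770/65536 = 6885/32768.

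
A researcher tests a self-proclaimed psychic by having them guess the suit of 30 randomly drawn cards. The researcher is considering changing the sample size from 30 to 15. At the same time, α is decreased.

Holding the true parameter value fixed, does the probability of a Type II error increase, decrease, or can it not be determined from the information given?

A smaller sample increases the standard error, so the sampling distributions under H₀ and Ha overlap more. Lowering α raises the bar for rejection; under Ha, the test now fails to reject on outcomes it previously would have rejected. Both changes push β in the same direction.

It increases.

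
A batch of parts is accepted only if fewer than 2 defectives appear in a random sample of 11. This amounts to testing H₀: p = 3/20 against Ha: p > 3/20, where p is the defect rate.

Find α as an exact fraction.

Under H₀, S ~ Binomial(11, 3/20); the Type I error rate is P(S ≥ 2).
Computing the lower-tail complement: 1 − 2015993900449/4096000000000 = 2080006099551/4096000000000.

2080006099551/4096000000000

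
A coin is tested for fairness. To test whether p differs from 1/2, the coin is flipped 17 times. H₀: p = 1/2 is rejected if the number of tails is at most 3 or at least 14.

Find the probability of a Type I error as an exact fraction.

The significance level is the null-hypothesis probability of the rejection region {≤3} ∪ {≥14}.
Each tail has probability (1 + 17 + 136 + 680)/131072; doubling gives α = 1668/131072 = 417/32768.

417/32768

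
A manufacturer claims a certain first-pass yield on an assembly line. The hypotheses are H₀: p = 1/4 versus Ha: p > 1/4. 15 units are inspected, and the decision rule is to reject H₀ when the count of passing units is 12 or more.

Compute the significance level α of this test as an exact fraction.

3319/268435456

The Type I error probability is α = P(X ≥ 12) computed under H₀, where X ~ Binomial(15, 1/4).
Summing C(15,j)(1/4)^j(3/4)^{15−j} for j = 12,…,15 gives 3319/268435456.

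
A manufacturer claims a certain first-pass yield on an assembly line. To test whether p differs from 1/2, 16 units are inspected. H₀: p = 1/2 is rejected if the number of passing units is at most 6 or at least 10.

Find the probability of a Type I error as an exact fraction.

The significance level is the null-hypothesis probability of the rejection region {≤6} ∪ {≥10}.
Each tail has probability (1 + 16 + 120 + 560 + 1820 + 4368 + 8008)/65536; doubling gives α = 29786/65536 = 14893/32768.

14893/32768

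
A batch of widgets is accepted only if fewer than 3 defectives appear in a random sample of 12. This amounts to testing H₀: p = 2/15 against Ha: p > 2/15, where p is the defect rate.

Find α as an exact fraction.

5408352292624/25949267578125

Under H₀, X ~ Binomial(12, 2/15); the Type I error rate is P(X ≥ 3).
Via the complement, α = 1 − Σ_{j=0}^{2} C(12,j)(2/15)^j(13/15)^{12-j} = 5408352292624/25949267578125.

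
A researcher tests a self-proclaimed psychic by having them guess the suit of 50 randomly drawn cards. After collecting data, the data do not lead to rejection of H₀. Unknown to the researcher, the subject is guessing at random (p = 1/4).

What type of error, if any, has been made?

Neither — the decision is correct.

The conventional null hypothesis here is that the subject is guessing at random (p = 1/4).
The test retained a true H₀ — the decision matches the true state.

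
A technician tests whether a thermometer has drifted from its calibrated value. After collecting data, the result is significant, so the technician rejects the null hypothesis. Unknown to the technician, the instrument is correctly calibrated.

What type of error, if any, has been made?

The conventional null hypothesis here is that the instrument is correctly calibrated.
H₀ was rejected, but H₀ is actually true.
Rejecting a true null hypothesis is a Type I error (false positive).

Type I error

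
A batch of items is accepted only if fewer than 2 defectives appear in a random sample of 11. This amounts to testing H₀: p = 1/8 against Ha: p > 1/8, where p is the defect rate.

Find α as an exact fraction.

1752690055/4294967296

Under H₀, Y ~ Binomial(11, 1/8); the Type I error rate is P(Y ≥ 2).
Via the complement, α = 1 − Σ_{j=0}^{1} C(11,j)(1/8)^j(7/8)^{11-j} = 1752690055/4294967296.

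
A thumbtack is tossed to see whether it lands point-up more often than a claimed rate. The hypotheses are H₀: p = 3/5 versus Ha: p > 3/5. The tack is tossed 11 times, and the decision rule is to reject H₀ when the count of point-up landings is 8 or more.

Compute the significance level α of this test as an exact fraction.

2893401/9765625

Under H₀, X ~ Binomial(11, 3/5), and α = P(X ≥ 8).
Summing C(11,j)(3/5)^j(2/5)^{11−j} for j = 8,…,11 gives 2893401/9765625.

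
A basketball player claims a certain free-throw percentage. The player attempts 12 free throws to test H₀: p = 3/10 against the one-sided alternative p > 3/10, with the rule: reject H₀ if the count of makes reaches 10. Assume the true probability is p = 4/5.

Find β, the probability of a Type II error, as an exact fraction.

21565149/48828125

A Type II error is failing to reject when Ha holds: with p = 4/5, β = P(S ≤ 9).
Equivalently, β = 1 − P(S ≥ 10) = 21565149/48828125.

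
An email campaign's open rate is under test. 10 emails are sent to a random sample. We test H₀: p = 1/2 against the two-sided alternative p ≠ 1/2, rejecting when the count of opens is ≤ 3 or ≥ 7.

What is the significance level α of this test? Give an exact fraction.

11/32

α = P(S ≤ 3 or S ≥ 7 | p = 1/2), S ~ Binomial(10, 1/2).
The two tails are symmetric, so α = 2·(1 + 10 + 45 + 120)/2^10 = 352/1024 = 11/32.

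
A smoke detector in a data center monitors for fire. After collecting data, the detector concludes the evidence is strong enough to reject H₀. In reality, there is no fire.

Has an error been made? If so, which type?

Type I error

The conventional null hypothesis here is that there is no fire.
H₀ was rejected, but H₀ is actually true.
Rejecting a true null hypothesis is a Type I error (false positive).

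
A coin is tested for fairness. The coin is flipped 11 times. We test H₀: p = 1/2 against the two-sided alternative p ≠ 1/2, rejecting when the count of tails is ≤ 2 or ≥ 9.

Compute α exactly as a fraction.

67/1024

The significance level is the null-hypothesis probability of the rejection region {≤2} ∪ {≥9}.
By symmetry, α = 2·P(X ≤ 2) = 2·(1 + 11 + 55)/2048 = 134/2048 = 67/1024.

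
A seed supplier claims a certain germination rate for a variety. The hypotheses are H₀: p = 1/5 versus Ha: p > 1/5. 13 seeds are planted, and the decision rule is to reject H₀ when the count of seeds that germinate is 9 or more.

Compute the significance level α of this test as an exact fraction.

40529/244140625

The Type I error probability is α = P(Y ≥ 9) computed under H₀, where Y ~ Binomial(13, 1/5).
P(Y ≥ 9) = Σ_{j=9}^{13} C(13,j)·(1/5)^j·(4/5)^{13-j} = 40529/244140625.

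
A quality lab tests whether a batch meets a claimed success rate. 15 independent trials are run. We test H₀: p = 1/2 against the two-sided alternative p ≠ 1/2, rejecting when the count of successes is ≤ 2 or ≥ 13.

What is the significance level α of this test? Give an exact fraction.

α = P(S ≤ 2 or S ≥ 13 | p = 1/2), S ~ Binomial(15, 1/2).
By symmetry, α = 2·P(S ≤ 2) = 2·(1 + 15 + 105)/32768 = 242/32768 = 121/16384.

121/16384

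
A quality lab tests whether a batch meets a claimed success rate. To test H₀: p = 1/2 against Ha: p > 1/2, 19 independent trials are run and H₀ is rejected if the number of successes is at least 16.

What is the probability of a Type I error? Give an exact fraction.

145/65536

The Type I error probability is α = P(X ≥ 16) computed under H₀, where X ~ Binomial(19, 1/2).
P(X ≥ 16) = [C(19,16) + C(19,17) + C(19,18) + C(19,19)] / 2^19 = (969 + 171 + 19 + 1) / 524288 = 1160/524288 = 145/65536.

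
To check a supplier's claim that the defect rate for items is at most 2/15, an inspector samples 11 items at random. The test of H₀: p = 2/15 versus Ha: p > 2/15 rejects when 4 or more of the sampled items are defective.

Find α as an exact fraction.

27663615392/576650390625

α = P(reject H₀ | H₀ true) = P(S ≥ 4 | p = 2/15), S ~ Binomial(11, 2/15).
Via the complement, α = 1 − Σ_{j=0}^{3} C(11,j)(2/15)^j(13/15)^{11-j} = 27663615392/576650390625.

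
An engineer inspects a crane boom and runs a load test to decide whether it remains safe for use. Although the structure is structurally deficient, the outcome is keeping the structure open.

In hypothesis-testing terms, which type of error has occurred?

The null hypothesis here is that the structure meets the required load capacity (safe).
'Keeping the structure open' corresponds to failing to reject H₀.
H₀ was not rejected but H₀ is false — a Type II error (false negative).

Type II error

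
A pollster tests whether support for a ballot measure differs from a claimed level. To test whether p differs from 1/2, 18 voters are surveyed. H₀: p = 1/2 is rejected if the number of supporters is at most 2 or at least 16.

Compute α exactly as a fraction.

43/32768

The significance level is the null-hypothesis probability of the rejection region {≤2} ∪ {≥16}.
Each tail has probability (1 + 18 + 153)/262144; doubling gives α = 344/262144 = 43/32768.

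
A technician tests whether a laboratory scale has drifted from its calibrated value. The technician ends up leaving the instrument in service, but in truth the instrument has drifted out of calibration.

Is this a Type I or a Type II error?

The null hypothesis here is that the instrument is correctly calibrated.
'Leaving the instrument in service' corresponds to failing to reject H₀.
H₀ was not rejected but H₀ is false — a Type II error (false negative).

Type II error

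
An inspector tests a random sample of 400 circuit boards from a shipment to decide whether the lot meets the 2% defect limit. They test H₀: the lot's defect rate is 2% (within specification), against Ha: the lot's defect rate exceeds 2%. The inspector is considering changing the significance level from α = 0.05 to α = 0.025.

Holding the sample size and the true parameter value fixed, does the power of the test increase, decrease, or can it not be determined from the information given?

It decreases.

Tightening α shrinks the rejection region. When Ha holds, fewer sample outcomes clear the stricter threshold, so more fall in the acceptance region.
Since power = 1 − β and β increases, power decreases.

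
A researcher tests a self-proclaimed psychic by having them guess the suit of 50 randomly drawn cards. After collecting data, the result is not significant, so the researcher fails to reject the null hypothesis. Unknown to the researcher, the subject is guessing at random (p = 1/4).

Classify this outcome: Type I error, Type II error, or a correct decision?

The conventional null hypothesis here is that the subject is guessing at random (p = 1/4).
The test retained a true H₀ — the decision matches the true state.

Neither — the decision is correct.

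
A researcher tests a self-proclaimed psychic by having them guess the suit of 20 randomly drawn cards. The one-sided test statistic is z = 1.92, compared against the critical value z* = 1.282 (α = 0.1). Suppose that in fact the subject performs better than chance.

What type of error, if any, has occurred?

No error — this is a correct decision.

The conventional null hypothesis is that the subject is guessing at random (p = 1/4).
Since z = 1.92 > z* = 1.282, H₀ is rejected.
H₀ is false (actually the subject performs better than chance).
The decision matches the true state — no error.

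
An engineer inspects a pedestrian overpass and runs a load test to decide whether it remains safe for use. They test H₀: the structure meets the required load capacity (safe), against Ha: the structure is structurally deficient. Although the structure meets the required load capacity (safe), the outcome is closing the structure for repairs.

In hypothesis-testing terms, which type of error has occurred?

Type I error

'Closing the structure for repairs' corresponds to rejecting H₀.
H₀ was rejected but H₀ is true — a Type I error (false positive).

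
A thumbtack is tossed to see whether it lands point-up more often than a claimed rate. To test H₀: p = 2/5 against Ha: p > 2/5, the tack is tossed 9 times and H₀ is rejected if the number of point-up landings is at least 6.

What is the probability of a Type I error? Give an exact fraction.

194048/1953125

The Type I error probability is α = P(K ≥ 6) computed under H₀, where K ~ Binomial(9, 2/5).
Adding the binomial terms for j = 6 through 9 with p = 2/5 yields 194048/1953125.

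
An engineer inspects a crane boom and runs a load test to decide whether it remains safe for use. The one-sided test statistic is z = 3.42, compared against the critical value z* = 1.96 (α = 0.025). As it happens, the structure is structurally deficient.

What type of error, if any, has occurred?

The conventional null hypothesis is that the structure meets the required load capacity (safe).
Since z = 3.42 > z* = 1.96, H₀ is rejected.
H₀ is false (actually the structure is structurally deficient).
The decision matches the true state — no error.

No error — this is a correct decision.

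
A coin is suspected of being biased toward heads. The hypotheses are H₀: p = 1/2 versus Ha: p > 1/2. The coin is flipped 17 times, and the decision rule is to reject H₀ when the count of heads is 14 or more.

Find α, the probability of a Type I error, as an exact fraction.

α = P(reject H₀ | H₀ true) = P(X ≥ 14 | p = 1/2), with X ~ Binomial(17, 1/2).
Summing the upper tail: (680 + 136 + 17 + 1) / 2^17 = 834/131072 = 417/65536.

417/65536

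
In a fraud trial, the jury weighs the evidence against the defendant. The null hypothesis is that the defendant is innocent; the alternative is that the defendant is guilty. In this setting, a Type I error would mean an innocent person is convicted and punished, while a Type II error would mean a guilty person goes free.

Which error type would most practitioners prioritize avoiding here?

The Type I consequence (an innocent person is convicted and punished) is more severe than the Type II consequence (a guilty person goes free).

Type I error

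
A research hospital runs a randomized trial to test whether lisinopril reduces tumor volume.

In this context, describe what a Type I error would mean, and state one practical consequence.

A Type I error would mean concluding that the drug reduces tumor volume when in fact the drug has no effect on tumor volume. Consequence: patients are switched from working treatments to one that does nothing.

With the conventional null hypothesis that the drug has no effect on tumor volume:
A Type I error is rejecting H₀ when H₀ is true.
Here that means concluding that the drug is effective when actually the drug has no effect on tumor volume.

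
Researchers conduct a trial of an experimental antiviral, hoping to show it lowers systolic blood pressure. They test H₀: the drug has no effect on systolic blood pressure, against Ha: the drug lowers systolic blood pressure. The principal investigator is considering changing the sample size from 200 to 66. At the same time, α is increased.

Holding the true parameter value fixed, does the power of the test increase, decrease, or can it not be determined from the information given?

The first change alone would make β increase; the second alone would make β decrease. Which effect dominates depends on the magnitudes, which are not given.
Since power = 1 − β, the effect on power is likewise indeterminate.

Cannot be determined from the information given.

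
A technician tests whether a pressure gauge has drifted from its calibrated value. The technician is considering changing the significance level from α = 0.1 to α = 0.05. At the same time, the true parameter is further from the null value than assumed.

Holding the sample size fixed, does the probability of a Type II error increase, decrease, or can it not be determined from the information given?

The first change alone would make β increase; the second alone would make β decrease. Which effect dominates depends on the magnitudes, which are not given.

Cannot be determined from the information given.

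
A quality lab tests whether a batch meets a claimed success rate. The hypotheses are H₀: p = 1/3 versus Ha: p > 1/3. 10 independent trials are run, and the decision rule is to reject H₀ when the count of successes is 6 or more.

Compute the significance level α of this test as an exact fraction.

1507/19683

The Type I error probability is α = P(K ≥ 6) computed under H₀, where K ~ Binomial(10, 1/3).
Adding the binomial terms for j = 6 through 10 with p = 1/3 yields 1507/19683.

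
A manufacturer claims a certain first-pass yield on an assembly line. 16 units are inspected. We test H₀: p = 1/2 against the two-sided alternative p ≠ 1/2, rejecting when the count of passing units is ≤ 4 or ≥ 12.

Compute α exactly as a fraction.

2517/32768

Under H₀, X ~ Binomial(16, 1/2); α is the probability of landing in either tail, P(X ≤ 4) + P(X ≥ 12).
The two tails are symmetric, so α = 2·(1 + 16 + 120 + 560 + 1820)/2^16 = 5034/65536 = 2517/32768.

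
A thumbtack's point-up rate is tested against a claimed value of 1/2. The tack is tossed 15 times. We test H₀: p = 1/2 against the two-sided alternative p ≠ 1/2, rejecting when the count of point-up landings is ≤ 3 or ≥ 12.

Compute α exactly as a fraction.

9/256

The significance level is the null-hypothesis probability of the rejection region {≤3} ∪ {≥12}.
The two tails are symmetric, so α = 2·(1 + 15 + 105 + 455)/2^15 = 1152/32768 = 9/256.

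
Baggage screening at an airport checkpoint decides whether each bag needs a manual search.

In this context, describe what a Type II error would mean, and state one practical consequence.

With the conventional null hypothesis that the bag contains no prohibited items:
A Type II error is failing to reject H₀ when H₀ is false.
Here that means letting the bag through when actually the bag contains a prohibited item.

A Type II error would mean concluding that the bag contains no prohibited items (or at least failing to establish that the bag contains a prohibited item) when in fact the bag contains a prohibited item. Consequence: a prohibited item passes through security undetected.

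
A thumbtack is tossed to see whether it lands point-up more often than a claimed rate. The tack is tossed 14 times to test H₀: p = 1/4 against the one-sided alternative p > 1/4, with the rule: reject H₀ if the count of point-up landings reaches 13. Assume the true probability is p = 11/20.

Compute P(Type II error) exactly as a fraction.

β = P(fail to reject H₀ | Ha true) = P(Y ≤ 12 | p = 11/20), Y ~ Binomial(14, 11/20).
Summing C(14,j)·(11/20)^j·(9/20)^{14-j} for j = 0..12 gives 1633670388436281453/1638400000000000000.

1633670388436281453/1638400000000000000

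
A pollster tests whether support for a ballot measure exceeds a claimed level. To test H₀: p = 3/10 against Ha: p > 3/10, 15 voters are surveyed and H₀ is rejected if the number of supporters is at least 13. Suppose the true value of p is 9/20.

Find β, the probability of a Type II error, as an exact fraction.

32731725032763916841/32768000000000000000

β = P(fail to reject H₀ | Ha true) = P(S ≤ 12 | p = 9/20), S ~ Binomial(15, 9/20).
Adding the binomial probabilities P(S=0)+…+P(S=12) at p = 9/20 gives 32731725032763916841/32768000000000000000.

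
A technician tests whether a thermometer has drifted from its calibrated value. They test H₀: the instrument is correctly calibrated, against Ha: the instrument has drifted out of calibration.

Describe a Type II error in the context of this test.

A Type II error is failing to reject H₀ when H₀ is false.
Here that means leaving the instrument in service when actually the instrument has drifted out of calibration.

A Type II error would mean concluding that the instrument is correctly calibrated (or at least failing to establish that the instrument has drifted out of calibration) when in fact the instrument has drifted out of calibration.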